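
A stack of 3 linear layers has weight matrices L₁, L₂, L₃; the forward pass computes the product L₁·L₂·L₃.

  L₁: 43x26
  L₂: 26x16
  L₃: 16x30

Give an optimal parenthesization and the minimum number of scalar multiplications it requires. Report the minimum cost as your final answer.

(L₁·(L₂·L₃)): cost 46020.
((L₁·L₂)·L₃): cost 38528.
Optimal: ((L₁·L₂)·L₃) with cost 38528.

38528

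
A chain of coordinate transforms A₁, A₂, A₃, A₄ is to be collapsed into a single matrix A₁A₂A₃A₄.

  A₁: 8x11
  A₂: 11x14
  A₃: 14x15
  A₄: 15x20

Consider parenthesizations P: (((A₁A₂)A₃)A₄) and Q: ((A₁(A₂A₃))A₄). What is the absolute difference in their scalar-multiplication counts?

718

Order P = (((A₁A₂)A₃)A₄): (A₁A₂): 8×11 by 11×14 → 8×14, cost 8·11·14 = 1232; ((A₁A₂)A₃): 8×14 by 14×15 → 8×15, cost 8·14·15 = 1680; cumulative 2912; (((A₁A₂)A₃)A₄): 8×15 by 15×20 → 8×20, cost 8·15·20 = 2400; cumulative 5312. Total 5312.
Order Q = ((A₁(A₂A₃))A₄): (A₂A₃): 11×14 by 14×15 → 11×15, cost 11·14·15 = 2310; (A₁(A₂A₃)): 8×11 by 11×15 → 8×15, cost 8·11·15 = 1320; cumulative 3630; ((A₁(A₂A₃))A₄): 8×15 by 15×20 → 8×20, cost 8·15·20 = 2400; cumulative 6030. Total 6030.
Difference: |5312 − 6030| = 718.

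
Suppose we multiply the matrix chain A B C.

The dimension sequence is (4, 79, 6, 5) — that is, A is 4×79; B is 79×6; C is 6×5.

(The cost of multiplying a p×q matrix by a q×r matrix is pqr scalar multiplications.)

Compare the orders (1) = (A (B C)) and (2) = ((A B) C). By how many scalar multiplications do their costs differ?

1934

Order (1) = (A (B C)): (B C): 79×6 by 6×5 → 79×5, cost 79·6·5 = 2370; (A (B C)): 4×79 by 79×5 → 4×5, cost 4·79·5 = 1580; cumulative 3950. Total 3950.
Order (2) = ((A B) C): (A B): 4×79 by 79×6 → 4×6, cost 4·79·6 = 1896; ((A B) C): 4×6 by 6×5 → 4×5, cost 4·6·5 = 120; cumulative 2016. Total 2016.
Difference: |3950 − 2016| = 1934.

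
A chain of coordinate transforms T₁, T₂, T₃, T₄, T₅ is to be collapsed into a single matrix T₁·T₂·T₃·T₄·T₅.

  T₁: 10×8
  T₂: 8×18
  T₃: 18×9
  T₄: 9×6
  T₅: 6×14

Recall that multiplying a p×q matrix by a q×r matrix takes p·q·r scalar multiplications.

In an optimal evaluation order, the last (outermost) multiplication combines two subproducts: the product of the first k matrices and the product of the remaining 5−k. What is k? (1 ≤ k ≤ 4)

4

Adjacent pairs: T₁T₂ = 10·8·18 = 1440; T₂T₃ = 8·18·9 = 1296; T₃T₄ = 18·9·6 = 972; T₄T₅ = 9·6·14 = 756.
Length 3: T₁..T₃: k=1: 0+1296+10·8·9=2016; k=2: 1440+0+10·18·9=3060 → min 2016 | T₂..T₄: k=2: 0+972+8·18·6=1836; k=3: 1296+0+8·9·6=1728 → min 1728 | T₃..T₅: k=3: 0+756+18·9·14=3024; k=4: 972+0+18·6·14=2484 → min 2484.
Length 4: T₁..T₄: k=1: 0+1728+10·8·6=2208; k=2: 1440+972+10·18·6=3492; k=3: 2016+0+10·9·6=2556 → min 2208 | T₂..T₅: k=2: 0+2484+8·18·14=4500; k=3: 1296+756+8·9·14=3060; k=4: 1728+0+8·6·14=2400 → min 2400.
Top-level splits: k=1: (T₁..T₁)·(T₂..T₅) → 0+2400+10·8·14 = 3520; k=2: (T₁..T₂)·(T₃..T₅) → 1440+2484+10·18·14 = 6444; k=3: (T₁..T₃)·(T₄..T₅) → 2016+756+10·9·14 = 4032; k=4: (T₁..T₄)·(T₅..T₅) → 2208+0+10·6·14 = 3048.
Best split is after T₄, i.e. k = 4.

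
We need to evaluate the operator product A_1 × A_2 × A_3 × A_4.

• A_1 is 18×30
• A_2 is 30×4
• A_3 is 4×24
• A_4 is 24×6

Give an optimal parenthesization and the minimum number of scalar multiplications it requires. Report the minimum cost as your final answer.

3168

Adjacent pairs: A_1A_2 = 18·30·4 = 2160; A_2A_3 = 30·4·24 = 2880; A_3A_4 = 4·24·6 = 576.
Length 3: A_1..A_3: k=1: 0+2880+18·30·24=15840; k=2: 2160+0+18·4·24=3888 → min 3888 | A_2..A_4: k=2: 0+576+30·4·6=1296; k=3: 2880+0+30·24·6=7200 → min 1296.
Length 4: A_1..A_4: k=1: 0+1296+18·30·6=4536; k=2: 2160+576+18·4·6=3168; k=3: 3888+0+18·24·6=6480 → min 3168.
Optimal parenthesization: ((A_1 × A_2) × (A_3 × A_4)) with cost 3168.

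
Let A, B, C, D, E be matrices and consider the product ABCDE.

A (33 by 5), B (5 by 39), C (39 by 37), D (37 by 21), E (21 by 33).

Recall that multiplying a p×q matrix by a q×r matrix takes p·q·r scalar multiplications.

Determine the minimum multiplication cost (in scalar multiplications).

20010

Adjacent pairs: AB = 33·5·39 = 6435; BC = 5·39·37 = 7215; CD = 39·37·21 = 30303; DE = 37·21·33 = 25641.
Length 3: A..C: k=1: 0+7215+33·5·37=13320; k=2: 6435+0+33·39·37=54054 → min 13320 | B..D: k=2: 0+30303+5·39·21=34398; k=3: 7215+0+5·37·21=11100 → min 11100 | C..E: k=3: 0+25641+39·37·33=73260; k=4: 30303+0+39·21·33=57330 → min 57330.
Length 4: A..D: k=1: 0+11100+33·5·21=14565; k=2: 6435+30303+33·39·21=63765; k=3: 13320+0+33·37·21=38961 → min 14565 | B..E: k=2: 0+57330+5·39·33=63765; k=3: 7215+25641+5·37·33=38961; k=4: 11100+0+5·21·33=14565 → min 14565.
Length 5: A..E: k=1: 0+14565+33·5·33=20010; k=2: 6435+57330+33·39·33=106236; k=3: 13320+25641+33·37·33=79254; k=4: 14565+0+33·21·33=37434 → min 20010.
Optimal order: (A(((BC)D)E)) with cost 20010.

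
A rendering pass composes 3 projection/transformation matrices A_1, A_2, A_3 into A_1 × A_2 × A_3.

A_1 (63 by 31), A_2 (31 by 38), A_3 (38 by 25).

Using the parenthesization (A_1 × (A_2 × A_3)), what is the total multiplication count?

(A_2 × A_3): 31×38 by 38×25 → 31×25, cost 31·38·25 = 29450
(A_1 × (A_2 × A_3)): 63×31 by 31×25 → 63×25, cost 63·31·25 = 48825; cumulative 78275
Total: 78275 scalar multiplications.

78275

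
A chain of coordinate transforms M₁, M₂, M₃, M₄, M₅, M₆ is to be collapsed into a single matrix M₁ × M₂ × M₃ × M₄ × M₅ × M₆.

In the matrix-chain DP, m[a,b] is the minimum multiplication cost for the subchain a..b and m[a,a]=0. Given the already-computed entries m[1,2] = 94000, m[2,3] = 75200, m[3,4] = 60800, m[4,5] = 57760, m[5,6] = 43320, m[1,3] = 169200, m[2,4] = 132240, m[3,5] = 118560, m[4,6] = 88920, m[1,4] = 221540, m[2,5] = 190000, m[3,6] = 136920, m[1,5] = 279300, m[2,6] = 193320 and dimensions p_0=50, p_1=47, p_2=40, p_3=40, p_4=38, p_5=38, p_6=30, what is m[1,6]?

m[1,6] = min over k∈[1,5] of m[1,k]+m[k+1,6]+p_{0}·p_k·p_{6}.
k=1: 0 + 193320 + 50·47·30 = 263820; k=2: 94000 + 136920 + 50·40·30 = 290920; k=3: 169200 + 88920 + 50·40·30 = 318120; k=4: 221540 + 43320 + 50·38·30 = 321860; k=5: 279300 + 0 + 50·38·30 = 336300.
Minimum: 263820 at k=1.

263820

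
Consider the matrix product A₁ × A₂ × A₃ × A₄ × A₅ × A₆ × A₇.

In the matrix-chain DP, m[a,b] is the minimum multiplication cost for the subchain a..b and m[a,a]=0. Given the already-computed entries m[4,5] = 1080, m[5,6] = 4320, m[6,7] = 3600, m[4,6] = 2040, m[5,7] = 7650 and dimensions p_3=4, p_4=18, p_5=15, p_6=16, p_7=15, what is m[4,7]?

m[4,7] = min over k∈[4,6] of m[4,k]+m[k+1,7]+p_{3}·p_k·p_{7}.
k=4: 0 + 7650 + 4·18·15 = 8730; k=5: 1080 + 3600 + 4·15·15 = 5580; k=6: 2040 + 0 + 4·16·15 = 3000.
Minimum: 3000 at k=6.

3000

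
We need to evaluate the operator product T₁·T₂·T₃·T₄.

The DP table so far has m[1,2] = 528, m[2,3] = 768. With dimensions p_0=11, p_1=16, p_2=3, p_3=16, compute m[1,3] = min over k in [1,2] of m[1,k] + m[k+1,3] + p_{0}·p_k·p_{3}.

1056

m[1,3] = min over k∈[1,2] of m[1,k]+m[k+1,3]+p_{0}·p_k·p_{3}.
k=1: 0 + 768 + 11·16·16 = 3584; k=2: 528 + 0 + 11·3·16 = 1056.
Minimum: 1056 at k=2.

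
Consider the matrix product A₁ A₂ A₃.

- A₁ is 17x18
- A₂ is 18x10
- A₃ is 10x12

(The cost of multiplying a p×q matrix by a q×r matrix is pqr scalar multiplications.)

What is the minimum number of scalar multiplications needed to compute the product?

5100

Order (A₁ (A₂ A₃)): (A₂ A₃): 18×10 by 10×12 → 18×12, cost 18·10·12 = 2160; (A₁ (A₂ A₃)): 17×18 by 18×12 → 17×12, cost 17·18·12 = 3672; cumulative 5832. Total 5832.
Order ((A₁ A₂) A₃): (A₁ A₂): 17×18 by 18×10 → 17×10, cost 17·18·10 = 3060; ((A₁ A₂) A₃): 17×10 by 10×12 → 17×12, cost 17·10·12 = 2040; cumulative 5100. Total 5100.
Minimum: 5100.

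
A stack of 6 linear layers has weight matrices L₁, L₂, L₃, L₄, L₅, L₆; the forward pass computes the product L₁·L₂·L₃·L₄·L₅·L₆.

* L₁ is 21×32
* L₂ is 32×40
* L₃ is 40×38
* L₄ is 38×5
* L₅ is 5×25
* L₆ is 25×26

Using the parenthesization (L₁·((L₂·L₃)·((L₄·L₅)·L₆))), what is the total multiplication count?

(L₂·L₃): 32×40 by 40×38 → 32×38, cost 32·40·38 = 48640
(L₄·L₅): 38×5 by 5×25 → 38×25, cost 38·5·25 = 4750
((L₄·L₅)·L₆): 38×25 by 25×26 → 38×26, cost 38·25·26 = 24700; cumulative 29450
((L₂·L₃)·((L₄·L₅)·L₆)): 32×38 by 38×26 → 32×26, cost 32·38·26 = 31616; cumulative 109706
(L₁·((L₂·L₃)·((L₄·L₅)·L₆))): 21×32 by 32×26 → 21×26, cost 21·32·26 = 17472; cumulative 127178
Total: 127178 scalar multiplications.

127178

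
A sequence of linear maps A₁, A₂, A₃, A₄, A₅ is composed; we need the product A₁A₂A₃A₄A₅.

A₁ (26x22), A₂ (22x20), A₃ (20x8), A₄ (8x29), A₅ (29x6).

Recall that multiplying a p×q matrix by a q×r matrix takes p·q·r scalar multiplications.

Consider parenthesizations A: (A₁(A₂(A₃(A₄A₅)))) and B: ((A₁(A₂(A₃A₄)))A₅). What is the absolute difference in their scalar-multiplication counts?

30088

Order A = (A₁(A₂(A₃(A₄A₅)))): (A₄A₅): 8×29 by 29×6 → 8×6, cost 8·29·6 = 1392; (A₃(A₄A₅)): 20×8 by 8×6 → 20×6, cost 20·8·6 = 960; cumulative 2352; (A₂(A₃(A₄A₅))): 22×20 by 20×6 → 22×6, cost 22·20·6 = 2640; cumulative 4992; (A₁(A₂(A₃(A₄A₅)))): 26×22 by 22×6 → 26×6, cost 26·22·6 = 3432; cumulative 8424. Total 8424.
Order B = ((A₁(A₂(A₃A₄)))A₅): (A₃A₄): 20×8 by 8×29 → 20×29, cost 20·8·29 = 4640; (A₂(A₃A₄)): 22×20 by 20×29 → 22×29, cost 22·20·29 = 12760; cumulative 17400; (A₁(A₂(A₃A₄))): 26×22 by 22×29 → 26×29, cost 26·22·29 = 16588; cumulative 33988; ((A₁(A₂(A₃A₄)))A₅): 26×29 by 29×6 → 26×6, cost 26·29·6 = 4524; cumulative 38512. Total 38512.
Difference: |8424 − 38512| = 30088.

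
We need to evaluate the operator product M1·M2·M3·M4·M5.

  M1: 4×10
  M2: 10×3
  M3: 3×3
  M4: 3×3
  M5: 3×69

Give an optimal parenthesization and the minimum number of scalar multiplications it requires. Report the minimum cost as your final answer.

Adjacent pairs: M1M2 = 4·10·3 = 120; M2M3 = 10·3·3 = 90; M3M4 = 3·3·3 = 27; M4M5 = 3·3·69 = 621.
Length 3: M1..M3: k=1: 0+90+4·10·3=210; k=2: 120+0+4·3·3=156 → min 156 | M2..M4: k=2: 0+27+10·3·3=117; k=3: 90+0+10·3·3=180 → min 117 | M3..M5: k=3: 0+621+3·3·69=1242; k=4: 27+0+3·3·69=648 → min 648.
Length 4: M1..M4: k=1: 0+117+4·10·3=237; k=2: 120+27+4·3·3=183; k=3: 156+0+4·3·3=192 → min 183 | M2..M5: k=2: 0+648+10·3·69=2718; k=3: 90+621+10·3·69=2781; k=4: 117+0+10·3·69=2187 → min 2187.
Length 5: M1..M5: k=1: 0+2187+4·10·69=4947; k=2: 120+648+4·3·69=1596; k=3: 156+621+4·3·69=1605; k=4: 183+0+4·3·69=1011 → min 1011.
Optimal parenthesization: (((M1·M2)·(M3·M4))·M5) with cost 1011.

1011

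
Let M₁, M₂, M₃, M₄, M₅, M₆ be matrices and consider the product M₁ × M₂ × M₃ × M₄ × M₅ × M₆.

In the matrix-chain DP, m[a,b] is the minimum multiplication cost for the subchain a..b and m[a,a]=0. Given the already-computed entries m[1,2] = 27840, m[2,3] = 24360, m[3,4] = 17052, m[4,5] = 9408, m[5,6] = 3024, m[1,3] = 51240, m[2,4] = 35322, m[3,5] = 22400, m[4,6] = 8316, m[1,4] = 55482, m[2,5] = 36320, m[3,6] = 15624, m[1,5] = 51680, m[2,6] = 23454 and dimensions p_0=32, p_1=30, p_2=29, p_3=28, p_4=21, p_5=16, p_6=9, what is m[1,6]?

m[1,6] = min over k∈[1,5] of m[1,k]+m[k+1,6]+p_{0}·p_k·p_{6}.
k=1: 0 + 23454 + 32·30·9 = 32094; k=2: 27840 + 15624 + 32·29·9 = 51816; k=3: 51240 + 8316 + 32·28·9 = 67620; k=4: 55482 + 3024 + 32·21·9 = 64554; k=5: 51680 + 0 + 32·16·9 = 56288.
Minimum: 32094 at k=1.

32094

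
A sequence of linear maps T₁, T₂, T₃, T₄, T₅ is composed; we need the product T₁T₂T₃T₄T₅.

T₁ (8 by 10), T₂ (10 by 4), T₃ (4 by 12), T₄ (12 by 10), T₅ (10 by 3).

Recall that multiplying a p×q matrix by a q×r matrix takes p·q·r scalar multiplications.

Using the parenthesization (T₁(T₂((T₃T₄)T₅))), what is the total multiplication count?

960

(T₃T₄): 4×12 by 12×10 → 4×10, cost 4·12·10 = 480
((T₃T₄)T₅): 4×10 by 10×3 → 4×3, cost 4·10·3 = 120; cumulative 600
(T₂((T₃T₄)T₅)): 10×4 by 4×3 → 10×3, cost 10·4·3 = 120; cumulative 720
(T₁(T₂((T₃T₄)T₅))): 8×10 by 10×3 → 8×3, cost 8·10·3 = 240; cumulative 960
Total: 960 scalar multiplications.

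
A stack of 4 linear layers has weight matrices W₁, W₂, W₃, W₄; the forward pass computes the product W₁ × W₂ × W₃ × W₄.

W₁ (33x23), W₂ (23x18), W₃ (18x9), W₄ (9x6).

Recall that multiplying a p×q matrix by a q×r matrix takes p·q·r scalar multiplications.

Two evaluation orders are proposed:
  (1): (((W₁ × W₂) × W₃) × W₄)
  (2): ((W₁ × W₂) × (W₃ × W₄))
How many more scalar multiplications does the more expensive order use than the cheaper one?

Order (1) = (((W₁ × W₂) × W₃) × W₄): (W₁ × W₂): 33×23 by 23×18 → 33×18, cost 33·23·18 = 13662; ((W₁ × W₂) × W₃): 33×18 by 18×9 → 33×9, cost 33·18·9 = 5346; cumulative 19008; (((W₁ × W₂) × W₃) × W₄): 33×9 by 9×6 → 33×6, cost 33·9·6 = 1782; cumulative 20790. Total 20790.
Order (2) = ((W₁ × W₂) × (W₃ × W₄)): (W₁ × W₂): 33×23 by 23×18 → 33×18, cost 33·23·18 = 13662; (W₃ × W₄): 18×9 by 9×6 → 18×6, cost 18·9·6 = 972; ((W₁ × W₂) × (W₃ × W₄)): 33×18 by 18×6 → 33×6, cost 33·18·6 = 3564; cumulative 18198. Total 18198.
Difference: |20790 − 18198| = 2592.

2592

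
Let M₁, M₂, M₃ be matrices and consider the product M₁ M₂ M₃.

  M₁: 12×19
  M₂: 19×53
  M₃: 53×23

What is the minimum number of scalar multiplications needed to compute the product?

Order (M₁ (M₂ M₃)): (M₂ M₃): 19×53 by 53×23 → 19×23, cost 19·53·23 = 23161; (M₁ (M₂ M₃)): 12×19 by 19×23 → 12×23, cost 12·19·23 = 5244; cumulative 28405. Total 28405.
Order ((M₁ M₂) M₃): (M₁ M₂): 12×19 by 19×53 → 12×53, cost 12·19·53 = 12084; ((M₁ M₂) M₃): 12×53 by 53×23 → 12×23, cost 12·53·23 = 14628; cumulative 26712. Total 26712.
Minimum: 26712.

26712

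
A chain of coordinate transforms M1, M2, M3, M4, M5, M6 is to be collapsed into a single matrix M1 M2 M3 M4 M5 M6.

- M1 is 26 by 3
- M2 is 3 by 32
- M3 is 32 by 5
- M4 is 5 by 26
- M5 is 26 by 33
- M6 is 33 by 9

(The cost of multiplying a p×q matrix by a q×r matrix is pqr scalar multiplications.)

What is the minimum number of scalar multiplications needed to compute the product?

5037

Adjacent pairs: M1M2 = 26·3·32 = 2496; M2M3 = 3·32·5 = 480; M3M4 = 32·5·26 = 4160; M4M5 = 5·26·33 = 4290; M5M6 = 26·33·9 = 7722.
Length 3: M1..M3: k=1: 0+480+26·3·5=870; k=2: 2496+0+26·32·5=6656 → min 870 | M2..M4: k=2: 0+4160+3·32·26=6656; k=3: 480+0+3·5·26=870 → min 870 | M3..M5: k=3: 0+4290+32·5·33=9570; k=4: 4160+0+32·26·33=31616 → min 9570 | M4..M6: k=4: 0+7722+5·26·9=8892; k=5: 4290+0+5·33·9=5775 → min 5775.
Length 4: M1..M4: k=1: 0+870+26·3·26=2898; k=2: 2496+4160+26·32·26=28288; k=3: 870+0+26·5·26=4250 → min 2898 | M2..M5: k=2: 0+9570+3·32·33=12738; k=3: 480+4290+3·5·33=5265; k=4: 870+0+3·26·33=3444 → min 3444 | M3..M6: k=3: 0+5775+32·5·9=7215; k=4: 4160+7722+32·26·9=19370; k=5: 9570+0+32·33·9=19074 → min 7215.
Length 5: M1..M5: k=1: 0+3444+26·3·33=6018; k=2: 2496+9570+26·32·33=39522; k=3: 870+4290+26·5·33=9450; k=4: 2898+0+26·26·33=25206 → min 6018 | M2..M6: k=2: 0+7215+3·32·9=8079; k=3: 480+5775+3·5·9=6390; k=4: 870+7722+3·26·9=9294; k=5: 3444+0+3·33·9=4335 → min 4335.
Length 6: M1..M6: k=1: 0+4335+26·3·9=5037; k=2: 2496+7215+26·32·9=17199; k=3: 870+5775+26·5·9=7815; k=4: 2898+7722+26·26·9=16704; k=5: 6018+0+26·33·9=13740 → min 5037.
Optimal order: (M1 ((((M2 M3) M4) M5) M6)) with cost 5037.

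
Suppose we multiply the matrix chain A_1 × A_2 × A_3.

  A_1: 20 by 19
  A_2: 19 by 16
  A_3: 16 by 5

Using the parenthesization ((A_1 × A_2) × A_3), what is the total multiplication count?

(A_1 × A_2): 20×19 by 19×16 → 20×16, cost 20·19·16 = 6080
((A_1 × A_2) × A_3): 20×16 by 16×5 → 20×5, cost 20·16·5 = 1600; cumulative 7680
Total: 7680 scalar multiplications.

7680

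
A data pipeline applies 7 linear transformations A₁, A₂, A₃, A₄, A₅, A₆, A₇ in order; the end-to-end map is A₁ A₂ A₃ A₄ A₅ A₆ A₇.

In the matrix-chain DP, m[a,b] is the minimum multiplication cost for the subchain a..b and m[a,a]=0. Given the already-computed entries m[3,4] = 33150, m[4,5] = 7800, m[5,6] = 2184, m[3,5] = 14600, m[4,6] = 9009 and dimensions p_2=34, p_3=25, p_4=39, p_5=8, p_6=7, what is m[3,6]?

14959

m[3,6] = min over k∈[3,5] of m[3,k]+m[k+1,6]+p_{2}·p_k·p_{6}.
k=3: 0 + 9009 + 34·25·7 = 14959; k=4: 33150 + 2184 + 34·39·7 = 44616; k=5: 14600 + 0 + 34·8·7 = 16504.
Minimum: 14959 at k=3.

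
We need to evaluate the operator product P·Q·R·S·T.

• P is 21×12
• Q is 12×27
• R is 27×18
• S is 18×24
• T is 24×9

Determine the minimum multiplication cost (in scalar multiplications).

13446

Adjacent pairs: PQ = 21·12·27 = 6804; QR = 12·27·18 = 5832; RS = 27·18·24 = 11664; ST = 18·24·9 = 3888.
Length 3: P..R: k=1: 0+5832+21·12·18=10368; k=2: 6804+0+21·27·18=17010 → min 10368 | Q..S: k=2: 0+11664+12·27·24=19440; k=3: 5832+0+12·18·24=11016 → min 11016 | R..T: k=3: 0+3888+27·18·9=8262; k=4: 11664+0+27·24·9=17496 → min 8262.
Length 4: P..S: k=1: 0+11016+21·12·24=17064; k=2: 6804+11664+21·27·24=32076; k=3: 10368+0+21·18·24=19440 → min 17064 | Q..T: k=2: 0+8262+12·27·9=11178; k=3: 5832+3888+12·18·9=11664; k=4: 11016+0+12·24·9=13608 → min 11178.
Length 5: P..T: k=1: 0+11178+21·12·9=13446; k=2: 6804+8262+21·27·9=20169; k=3: 10368+3888+21·18·9=17658; k=4: 17064+0+21·24·9=21600 → min 13446.
Optimal order: (P·(Q·(R·(S·T)))) with cost 13446.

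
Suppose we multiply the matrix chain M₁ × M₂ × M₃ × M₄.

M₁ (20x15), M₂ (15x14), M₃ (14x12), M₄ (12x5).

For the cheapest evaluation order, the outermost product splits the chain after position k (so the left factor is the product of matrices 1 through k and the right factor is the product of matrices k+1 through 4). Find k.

1

Adjacent pairs: M₁M₂ = 20·15·14 = 4200; M₂M₃ = 15·14·12 = 2520; M₃M₄ = 14·12·5 = 840.
Length 3: M₁..M₃: k=1: 0+2520+20·15·12=6120; k=2: 4200+0+20·14·12=7560 → min 6120 | M₂..M₄: k=2: 0+840+15·14·5=1890; k=3: 2520+0+15·12·5=3420 → min 1890.
Top-level splits: k=1: (M₁..M₁)·(M₂..M₄) → 0+1890+20·15·5 = 3390; k=2: (M₁..M₂)·(M₃..M₄) → 4200+840+20·14·5 = 6440; k=3: (M₁..M₃)·(M₄..M₄) → 6120+0+20·12·5 = 7320.
Best split is after M₁, i.e. k = 1.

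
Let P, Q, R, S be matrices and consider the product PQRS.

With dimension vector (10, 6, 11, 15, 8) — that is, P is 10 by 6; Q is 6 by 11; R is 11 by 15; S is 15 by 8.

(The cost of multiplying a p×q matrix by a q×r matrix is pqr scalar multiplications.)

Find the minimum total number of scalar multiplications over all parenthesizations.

2190

Adjacent pairs: PQ = 10·6·11 = 660; QR = 6·11·15 = 990; RS = 11·15·8 = 1320.
Length 3: P..R: k=1: 0+990+10·6·15=1890; k=2: 660+0+10·11·15=2310 → min 1890 | Q..S: k=2: 0+1320+6·11·8=1848; k=3: 990+0+6·15·8=1710 → min 1710.
Length 4: P..S: k=1: 0+1710+10·6·8=2190; k=2: 660+1320+10·11·8=2860; k=3: 1890+0+10·15·8=3090 → min 2190.
Optimal order: (P((QR)S)) with cost 2190.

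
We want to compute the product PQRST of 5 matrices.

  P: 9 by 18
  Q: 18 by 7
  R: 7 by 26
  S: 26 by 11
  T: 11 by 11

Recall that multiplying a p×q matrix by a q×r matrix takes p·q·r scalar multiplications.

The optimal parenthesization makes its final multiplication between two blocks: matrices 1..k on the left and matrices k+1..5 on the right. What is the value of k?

2

Adjacent pairs: PQ = 9·18·7 = 1134; QR = 18·7·26 = 3276; RS = 7·26·11 = 2002; ST = 26·11·11 = 3146.
Length 3: P..R: k=1: 0+3276+9·18·26=7488; k=2: 1134+0+9·7·26=2772 → min 2772 | Q..S: k=2: 0+2002+18·7·11=3388; k=3: 3276+0+18·26·11=8424 → min 3388 | R..T: k=3: 0+3146+7·26·11=5148; k=4: 2002+0+7·11·11=2849 → min 2849.
Length 4: P..S: k=1: 0+3388+9·18·11=5170; k=2: 1134+2002+9·7·11=3829; k=3: 2772+0+9·26·11=5346 → min 3829 | Q..T: k=2: 0+2849+18·7·11=4235; k=3: 3276+3146+18·26·11=11570; k=4: 3388+0+18·11·11=5566 → min 4235.
Top-level splits: k=1: (P..P)·(Q..T) → 0+4235+9·18·11 = 6017; k=2: (P..Q)·(R..T) → 1134+2849+9·7·11 = 4676; k=3: (P..R)·(S..T) → 2772+3146+9·26·11 = 8492; k=4: (P..S)·(T..T) → 3829+0+9·11·11 = 4918.
Best split is after Q, i.e. k = 2.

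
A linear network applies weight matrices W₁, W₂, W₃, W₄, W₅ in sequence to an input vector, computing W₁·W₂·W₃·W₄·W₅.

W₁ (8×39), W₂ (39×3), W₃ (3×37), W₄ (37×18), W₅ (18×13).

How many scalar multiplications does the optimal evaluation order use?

3948

Adjacent pairs: W₁W₂ = 8·39·3 = 936; W₂W₃ = 39·3·37 = 4329; W₃W₄ = 3·37·18 = 1998; W₄W₅ = 37·18·13 = 8658.
Length 3: W₁..W₃: k=1: 0+4329+8·39·37=15873; k=2: 936+0+8·3·37=1824 → min 1824 | W₂..W₄: k=2: 0+1998+39·3·18=4104; k=3: 4329+0+39·37·18=30303 → min 4104 | W₃..W₅: k=3: 0+8658+3·37·13=10101; k=4: 1998+0+3·18·13=2700 → min 2700.
Length 4: W₁..W₄: k=1: 0+4104+8·39·18=9720; k=2: 936+1998+8·3·18=3366; k=3: 1824+0+8·37·18=7152 → min 3366 | W₂..W₅: k=2: 0+2700+39·3·13=4221; k=3: 4329+8658+39·37·13=31746; k=4: 4104+0+39·18·13=13230 → min 4221.
Length 5: W₁..W₅: k=1: 0+4221+8·39·13=8277; k=2: 936+2700+8·3·13=3948; k=3: 1824+8658+8·37·13=14330; k=4: 3366+0+8·18·13=5238 → min 3948.
Optimal order: ((W₁·W₂)·((W₃·W₄)·W₅)) with cost 3948.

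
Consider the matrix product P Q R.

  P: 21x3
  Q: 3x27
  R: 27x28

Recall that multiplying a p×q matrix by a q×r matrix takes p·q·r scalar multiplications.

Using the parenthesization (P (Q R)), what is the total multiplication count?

(Q R): 3×27 by 27×28 → 3×28, cost 3·27·28 = 2268
(P (Q R)): 21×3 by 3×28 → 21×28, cost 21·3·28 = 1764; cumulative 4032
Total: 4032 scalar multiplications.

4032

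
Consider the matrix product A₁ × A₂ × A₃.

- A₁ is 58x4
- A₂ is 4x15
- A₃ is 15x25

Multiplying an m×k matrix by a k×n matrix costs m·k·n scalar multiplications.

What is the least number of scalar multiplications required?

7300

Order (A₁ × (A₂ × A₃)): (A₂ × A₃): 4×15 by 15×25 → 4×25, cost 4·15·25 = 1500; (A₁ × (A₂ × A₃)): 58×4 by 4×25 → 58×25, cost 58·4·25 = 5800; cumulative 7300. Total 7300.
Order ((A₁ × A₂) × A₃): (A₁ × A₂): 58×4 by 4×15 → 58×15, cost 58·4·15 = 3480; ((A₁ × A₂) × A₃): 58×15 by 15×25 → 58×25, cost 58·15·25 = 21750; cumulative 25230. Total 25230.
Minimum: 7300.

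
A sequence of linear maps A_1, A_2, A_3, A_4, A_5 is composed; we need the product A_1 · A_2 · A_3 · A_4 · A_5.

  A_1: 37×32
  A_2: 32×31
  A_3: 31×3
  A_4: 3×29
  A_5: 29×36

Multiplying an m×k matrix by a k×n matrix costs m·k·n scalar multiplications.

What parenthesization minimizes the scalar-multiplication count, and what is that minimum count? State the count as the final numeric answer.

13656

Adjacent pairs: A_1A_2 = 37·32·31 = 36704; A_2A_3 = 32·31·3 = 2976; A_3A_4 = 31·3·29 = 2697; A_4A_5 = 3·29·36 = 3132.
Length 3: A_1..A_3: k=1: 0+2976+37·32·3=6528; k=2: 36704+0+37·31·3=40145 → min 6528 | A_2..A_4: k=2: 0+2697+32·31·29=31465; k=3: 2976+0+32·3·29=5760 → min 5760 | A_3..A_5: k=3: 0+3132+31·3·36=6480; k=4: 2697+0+31·29·36=35061 → min 6480.
Length 4: A_1..A_4: k=1: 0+5760+37·32·29=40096; k=2: 36704+2697+37·31·29=72664; k=3: 6528+0+37·3·29=9747 → min 9747 | A_2..A_5: k=2: 0+6480+32·31·36=42192; k=3: 2976+3132+32·3·36=9564; k=4: 5760+0+32·29·36=39168 → min 9564.
Length 5: A_1..A_5: k=1: 0+9564+37·32·36=52188; k=2: 36704+6480+37·31·36=84476; k=3: 6528+3132+37·3·36=13656; k=4: 9747+0+37·29·36=48375 → min 13656.
Optimal parenthesization: ((A_1 · (A_2 · A_3)) · (A_4 · A_5)) with cost 13656.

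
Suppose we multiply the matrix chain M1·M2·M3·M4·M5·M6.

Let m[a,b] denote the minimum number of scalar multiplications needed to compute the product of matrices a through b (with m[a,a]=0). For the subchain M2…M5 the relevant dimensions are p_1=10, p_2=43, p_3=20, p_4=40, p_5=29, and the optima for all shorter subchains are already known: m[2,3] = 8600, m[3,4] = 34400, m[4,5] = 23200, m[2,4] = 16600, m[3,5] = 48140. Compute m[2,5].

m[2,5] = min over k∈[2,4] of m[2,k]+m[k+1,5]+p_{1}·p_k·p_{5}.
k=2: 0 + 48140 + 10·43·29 = 60610; k=3: 8600 + 23200 + 10·20·29 = 37600; k=4: 16600 + 0 + 10·40·29 = 28200.
Minimum: 28200 at k=4.

28200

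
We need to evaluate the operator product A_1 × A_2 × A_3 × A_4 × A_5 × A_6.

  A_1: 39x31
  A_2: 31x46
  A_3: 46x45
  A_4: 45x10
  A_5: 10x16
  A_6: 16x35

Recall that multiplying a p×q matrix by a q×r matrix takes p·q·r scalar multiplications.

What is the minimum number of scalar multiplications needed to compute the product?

66300

Adjacent pairs: A_1A_2 = 39·31·46 = 55614; A_2A_3 = 31·46·45 = 64170; A_3A_4 = 46·45·10 = 20700; A_4A_5 = 45·10·16 = 7200; A_5A_6 = 10·16·35 = 5600.
Length 3: A_1..A_3: k=1: 0+64170+39·31·45=118575; k=2: 55614+0+39·46·45=136344 → min 118575 | A_2..A_4: k=2: 0+20700+31·46·10=34960; k=3: 64170+0+31·45·10=78120 → min 34960 | A_3..A_5: k=3: 0+7200+46·45·16=40320; k=4: 20700+0+46·10·16=28060 → min 28060 | A_4..A_6: k=4: 0+5600+45·10·35=21350; k=5: 7200+0+45·16·35=32400 → min 21350.
Length 4: A_1..A_4: k=1: 0+34960+39·31·10=47050; k=2: 55614+20700+39·46·10=94254; k=3: 118575+0+39·45·10=136125 → min 47050 | A_2..A_5: k=2: 0+28060+31·46·16=50876; k=3: 64170+7200+31·45·16=93690; k=4: 34960+0+31·10·16=39920 → min 39920 | A_3..A_6: k=3: 0+21350+46·45·35=93800; k=4: 20700+5600+46·10·35=42400; k=5: 28060+0+46·16·35=53820 → min 42400.
Length 5: A_1..A_5: k=1: 0+39920+39·31·16=59264; k=2: 55614+28060+39·46·16=112378; k=3: 118575+7200+39·45·16=153855; k=4: 47050+0+39·10·16=53290 → min 53290 | A_2..A_6: k=2: 0+42400+31·46·35=92310; k=3: 64170+21350+31·45·35=134345; k=4: 34960+5600+31·10·35=51410; k=5: 39920+0+31·16·35=57280 → min 51410.
Length 6: A_1..A_6: k=1: 0+51410+39·31·35=93725; k=2: 55614+42400+39·46·35=160804; k=3: 118575+21350+39·45·35=201350; k=4: 47050+5600+39·10·35=66300; k=5: 53290+0+39·16·35=75130 → min 66300.
Optimal order: ((A_1 × (A_2 × (A_3 × A_4))) × (A_5 × A_6)) with cost 66300.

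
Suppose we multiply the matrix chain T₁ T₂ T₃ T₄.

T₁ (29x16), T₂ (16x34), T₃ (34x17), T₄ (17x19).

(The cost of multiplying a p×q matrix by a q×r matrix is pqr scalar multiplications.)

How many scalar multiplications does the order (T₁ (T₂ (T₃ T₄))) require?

(T₃ T₄): 34×17 by 17×19 → 34×19, cost 34·17·19 = 10982
(T₂ (T₃ T₄)): 16×34 by 34×19 → 16×19, cost 16·34·19 = 10336; cumulative 21318
(T₁ (T₂ (T₃ T₄))): 29×16 by 16×19 → 29×19, cost 29·16·19 = 8816; cumulative 30134
Total: 30134 scalar multiplications.

30134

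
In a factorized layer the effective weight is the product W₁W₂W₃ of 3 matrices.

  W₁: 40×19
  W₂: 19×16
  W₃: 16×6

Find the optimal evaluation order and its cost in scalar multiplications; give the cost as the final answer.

6384

(W₁(W₂W₃)): cost 6384.
((W₁W₂)W₃): cost 16000.
Optimal: (W₁(W₂W₃)) with cost 6384.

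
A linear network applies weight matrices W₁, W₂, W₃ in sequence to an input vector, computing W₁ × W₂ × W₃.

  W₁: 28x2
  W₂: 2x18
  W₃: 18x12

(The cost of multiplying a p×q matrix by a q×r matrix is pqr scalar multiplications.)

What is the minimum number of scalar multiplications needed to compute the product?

Order (W₁ × (W₂ × W₃)): (W₂ × W₃): 2×18 by 18×12 → 2×12, cost 2·18·12 = 432; (W₁ × (W₂ × W₃)): 28×2 by 2×12 → 28×12, cost 28·2·12 = 672; cumulative 1104. Total 1104.
Order ((W₁ × W₂) × W₃): (W₁ × W₂): 28×2 by 2×18 → 28×18, cost 28·2·18 = 1008; ((W₁ × W₂) × W₃): 28×18 by 18×12 → 28×12, cost 28·18·12 = 6048; cumulative 7056. Total 7056.
Minimum: 1104.

1104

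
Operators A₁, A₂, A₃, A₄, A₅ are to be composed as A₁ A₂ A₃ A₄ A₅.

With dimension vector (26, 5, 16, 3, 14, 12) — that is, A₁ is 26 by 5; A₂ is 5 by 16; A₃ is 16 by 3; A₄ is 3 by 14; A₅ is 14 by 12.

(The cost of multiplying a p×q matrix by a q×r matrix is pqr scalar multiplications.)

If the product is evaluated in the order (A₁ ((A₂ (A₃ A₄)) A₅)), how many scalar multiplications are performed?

(A₃ A₄): 16×3 by 3×14 → 16×14, cost 16·3·14 = 672
(A₂ (A₃ A₄)): 5×16 by 16×14 → 5×14, cost 5·16·14 = 1120; cumulative 1792
((A₂ (A₃ A₄)) A₅): 5×14 by 14×12 → 5×12, cost 5·14·12 = 840; cumulative 2632
(A₁ ((A₂ (A₃ A₄)) A₅)): 26×5 by 5×12 → 26×12, cost 26·5·12 = 1560; cumulative 4192
Total: 4192 scalar multiplications.

4192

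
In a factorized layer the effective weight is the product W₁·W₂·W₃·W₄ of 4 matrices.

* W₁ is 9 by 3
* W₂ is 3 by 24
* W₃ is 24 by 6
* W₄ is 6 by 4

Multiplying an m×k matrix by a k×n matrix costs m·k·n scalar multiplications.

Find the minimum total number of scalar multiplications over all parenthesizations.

612

Adjacent pairs: W₁W₂ = 9·3·24 = 648; W₂W₃ = 3·24·6 = 432; W₃W₄ = 24·6·4 = 576.
Length 3: W₁..W₃: k=1: 0+432+9·3·6=594; k=2: 648+0+9·24·6=1944 → min 594 | W₂..W₄: k=2: 0+576+3·24·4=864; k=3: 432+0+3·6·4=504 → min 504.
Length 4: W₁..W₄: k=1: 0+504+9·3·4=612; k=2: 648+576+9·24·4=2088; k=3: 594+0+9·6·4=810 → min 612.
Optimal order: (W₁·((W₂·W₃)·W₄)) with cost 612.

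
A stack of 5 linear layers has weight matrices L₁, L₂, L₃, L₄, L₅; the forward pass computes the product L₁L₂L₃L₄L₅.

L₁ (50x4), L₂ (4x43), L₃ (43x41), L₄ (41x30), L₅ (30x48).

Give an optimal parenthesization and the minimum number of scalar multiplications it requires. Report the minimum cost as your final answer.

27332

Adjacent pairs: L₁L₂ = 50·4·43 = 8600; L₂L₃ = 4·43·41 = 7052; L₃L₄ = 43·41·30 = 52890; L₄L₅ = 41·30·48 = 59040.
Length 3: L₁..L₃: k=1: 0+7052+50·4·41=15252; k=2: 8600+0+50·43·41=96750 → min 15252 | L₂..L₄: k=2: 0+52890+4·43·30=58050; k=3: 7052+0+4·41·30=11972 → min 11972 | L₃..L₅: k=3: 0+59040+43·41·48=143664; k=4: 52890+0+43·30·48=114810 → min 114810.
Length 4: L₁..L₄: k=1: 0+11972+50·4·30=17972; k=2: 8600+52890+50·43·30=125990; k=3: 15252+0+50·41·30=76752 → min 17972 | L₂..L₅: k=2: 0+114810+4·43·48=123066; k=3: 7052+59040+4·41·48=73964; k=4: 11972+0+4·30·48=17732 → min 17732.
Length 5: L₁..L₅: k=1: 0+17732+50·4·48=27332; k=2: 8600+114810+50·43·48=226610; k=3: 15252+59040+50·41·48=172692; k=4: 17972+0+50·30·48=89972 → min 27332.
Optimal parenthesization: (L₁(((L₂L₃)L₄)L₅)) with cost 27332.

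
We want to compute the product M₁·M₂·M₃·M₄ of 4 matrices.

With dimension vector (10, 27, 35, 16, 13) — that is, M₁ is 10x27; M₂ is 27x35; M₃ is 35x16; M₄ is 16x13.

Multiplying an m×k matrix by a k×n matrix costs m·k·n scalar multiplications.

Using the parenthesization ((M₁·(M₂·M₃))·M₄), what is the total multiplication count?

21520

(M₂·M₃): 27×35 by 35×16 → 27×16, cost 27·35·16 = 15120
(M₁·(M₂·M₃)): 10×27 by 27×16 → 10×16, cost 10·27·16 = 4320; cumulative 19440
((M₁·(M₂·M₃))·M₄): 10×16 by 16×13 → 10×13, cost 10·16·13 = 2080; cumulative 21520
Total: 21520 scalar multiplications.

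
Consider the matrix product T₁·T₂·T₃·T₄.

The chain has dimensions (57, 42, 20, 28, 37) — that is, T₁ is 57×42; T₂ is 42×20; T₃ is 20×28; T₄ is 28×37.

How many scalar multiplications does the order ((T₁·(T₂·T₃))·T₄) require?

149604

(T₂·T₃): 42×20 by 20×28 → 42×28, cost 42·20·28 = 23520
(T₁·(T₂·T₃)): 57×42 by 42×28 → 57×28, cost 57·42·28 = 67032; cumulative 90552
((T₁·(T₂·T₃))·T₄): 57×28 by 28×37 → 57×37, cost 57·28·37 = 59052; cumulative 149604
Total: 149604 scalar multiplications.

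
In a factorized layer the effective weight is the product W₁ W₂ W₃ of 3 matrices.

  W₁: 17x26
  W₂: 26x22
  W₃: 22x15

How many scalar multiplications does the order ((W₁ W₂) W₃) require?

(W₁ W₂): 17×26 by 26×22 → 17×22, cost 17·26·22 = 9724
((W₁ W₂) W₃): 17×22 by 22×15 → 17×15, cost 17·22·15 = 5610; cumulative 15334
Total: 15334 scalar multiplications.

15334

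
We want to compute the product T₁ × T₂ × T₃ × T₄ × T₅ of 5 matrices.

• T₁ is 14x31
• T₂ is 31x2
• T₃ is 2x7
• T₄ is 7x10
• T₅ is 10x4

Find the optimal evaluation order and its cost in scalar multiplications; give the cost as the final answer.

Adjacent pairs: T₁T₂ = 14·31·2 = 868; T₂T₃ = 31·2·7 = 434; T₃T₄ = 2·7·10 = 140; T₄T₅ = 7·10·4 = 280.
Length 3: T₁..T₃: k=1: 0+434+14·31·7=3472; k=2: 868+0+14·2·7=1064 → min 1064 | T₂..T₄: k=2: 0+140+31·2·10=760; k=3: 434+0+31·7·10=2604 → min 760 | T₃..T₅: k=3: 0+280+2·7·4=336; k=4: 140+0+2·10·4=220 → min 220.
Length 4: T₁..T₄: k=1: 0+760+14·31·10=5100; k=2: 868+140+14·2·10=1288; k=3: 1064+0+14·7·10=2044 → min 1288 | T₂..T₅: k=2: 0+220+31·2·4=468; k=3: 434+280+31·7·4=1582; k=4: 760+0+31·10·4=2000 → min 468.
Length 5: T₁..T₅: k=1: 0+468+14·31·4=2204; k=2: 868+220+14·2·4=1200; k=3: 1064+280+14·7·4=1736; k=4: 1288+0+14·10·4=1848 → min 1200.
Optimal parenthesization: ((T₁ × T₂) × ((T₃ × T₄) × T₅)) with cost 1200.

1200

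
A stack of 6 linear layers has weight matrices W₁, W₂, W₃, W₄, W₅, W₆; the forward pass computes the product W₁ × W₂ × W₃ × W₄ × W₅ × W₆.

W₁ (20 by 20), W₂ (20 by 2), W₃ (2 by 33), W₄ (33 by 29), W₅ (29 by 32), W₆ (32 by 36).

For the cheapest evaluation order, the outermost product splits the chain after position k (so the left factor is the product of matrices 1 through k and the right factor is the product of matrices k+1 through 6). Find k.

Adjacent pairs: W₁W₂ = 20·20·2 = 800; W₂W₃ = 20·2·33 = 1320; W₃W₄ = 2·33·29 = 1914; W₄W₅ = 33·29·32 = 30624; W₅W₆ = 29·32·36 = 33408.
Length 3: W₁..W₃: k=1: 0+1320+20·20·33=14520; k=2: 800+0+20·2·33=2120 → min 2120 | W₂..W₄: k=2: 0+1914+20·2·29=3074; k=3: 1320+0+20·33·29=20460 → min 3074 | W₃..W₅: k=3: 0+30624+2·33·32=32736; k=4: 1914+0+2·29·32=3770 → min 3770 | W₄..W₆: k=4: 0+33408+33·29·36=67860; k=5: 30624+0+33·32·36=68640 → min 67860.
Length 4: W₁..W₄: k=1: 0+3074+20·20·29=14674; k=2: 800+1914+20·2·29=3874; k=3: 2120+0+20·33·29=21260 → min 3874 | W₂..W₅: k=2: 0+3770+20·2·32=5050; k=3: 1320+30624+20·33·32=53064; k=4: 3074+0+20·29·32=21634 → min 5050 | W₃..W₆: k=3: 0+67860+2·33·36=70236; k=4: 1914+33408+2·29·36=37410; k=5: 3770+0+2·32·36=6074 → min 6074.
Length 5: W₁..W₅: k=1: 0+5050+20·20·32=17850; k=2: 800+3770+20·2·32=5850; k=3: 2120+30624+20·33·32=53864; k=4: 3874+0+20·29·32=22434 → min 5850 | W₂..W₆: k=2: 0+6074+20·2·36=7514; k=3: 1320+67860+20·33·36=92940; k=4: 3074+33408+20·29·36=57362; k=5: 5050+0+20·32·36=28090 → min 7514.
Top-level splits: k=1: (W₁..W₁)·(W₂..W₆) → 0+7514+20·20·36 = 21914; k=2: (W₁..W₂)·(W₃..W₆) → 800+6074+20·2·36 = 8314; k=3: (W₁..W₃)·(W₄..W₆) → 2120+67860+20·33·36 = 93740; k=4: (W₁..W₄)·(W₅..W₆) → 3874+33408+20·29·36 = 58162; k=5: (W₁..W₅)·(W₆..W₆) → 5850+0+20·32·36 = 28890.
Best split is after W₂, i.e. k = 2.

2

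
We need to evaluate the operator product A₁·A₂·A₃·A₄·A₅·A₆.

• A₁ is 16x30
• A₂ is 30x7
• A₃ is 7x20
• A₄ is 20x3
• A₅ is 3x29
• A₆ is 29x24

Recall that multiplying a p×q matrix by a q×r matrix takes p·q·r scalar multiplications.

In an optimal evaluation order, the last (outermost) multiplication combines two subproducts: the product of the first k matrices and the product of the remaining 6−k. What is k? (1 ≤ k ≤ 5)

Adjacent pairs: A₁A₂ = 16·30·7 = 3360; A₂A₃ = 30·7·20 = 4200; A₃A₄ = 7·20·3 = 420; A₄A₅ = 20·3·29 = 1740; A₅A₆ = 3·29·24 = 2088.
Length 3: A₁..A₃: k=1: 0+4200+16·30·20=13800; k=2: 3360+0+16·7·20=5600 → min 5600 | A₂..A₄: k=2: 0+420+30·7·3=1050; k=3: 4200+0+30·20·3=6000 → min 1050 | A₃..A₅: k=3: 0+1740+7·20·29=5800; k=4: 420+0+7·3·29=1029 → min 1029 | A₄..A₆: k=4: 0+2088+20·3·24=3528; k=5: 1740+0+20·29·24=15660 → min 3528.
Length 4: A₁..A₄: k=1: 0+1050+16·30·3=2490; k=2: 3360+420+16·7·3=4116; k=3: 5600+0+16·20·3=6560 → min 2490 | A₂..A₅: k=2: 0+1029+30·7·29=7119; k=3: 4200+1740+30·20·29=23340; k=4: 1050+0+30·3·29=3660 → min 3660 | A₃..A₆: k=3: 0+3528+7·20·24=6888; k=4: 420+2088+7·3·24=3012; k=5: 1029+0+7·29·24=5901 → min 3012.
Length 5: A₁..A₅: k=1: 0+3660+16·30·29=17580; k=2: 3360+1029+16·7·29=7637; k=3: 5600+1740+16·20·29=16620; k=4: 2490+0+16·3·29=3882 → min 3882 | A₂..A₆: k=2: 0+3012+30·7·24=8052; k=3: 4200+3528+30·20·24=22128; k=4: 1050+2088+30·3·24=5298; k=5: 3660+0+30·29·24=24540 → min 5298.
Top-level splits: k=1: (A₁..A₁)·(A₂..A₆) → 0+5298+16·30·24 = 16818; k=2: (A₁..A₂)·(A₃..A₆) → 3360+3012+16·7·24 = 9060; k=3: (A₁..A₃)·(A₄..A₆) → 5600+3528+16·20·24 = 16808; k=4: (A₁..A₄)·(A₅..A₆) → 2490+2088+16·3·24 = 5730; k=5: (A₁..A₅)·(A₆..A₆) → 3882+0+16·29·24 = 15018.
Best split is after A₄, i.e. k = 4.

4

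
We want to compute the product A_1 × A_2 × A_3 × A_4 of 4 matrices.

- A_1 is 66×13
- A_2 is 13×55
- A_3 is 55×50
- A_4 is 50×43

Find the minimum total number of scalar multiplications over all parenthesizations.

100594

Adjacent pairs: A_1A_2 = 66·13·55 = 47190; A_2A_3 = 13·55·50 = 35750; A_3A_4 = 55·50·43 = 118250.
Length 3: A_1..A_3: k=1: 0+35750+66·13·50=78650; k=2: 47190+0+66·55·50=228690 → min 78650 | A_2..A_4: k=2: 0+118250+13·55·43=148995; k=3: 35750+0+13·50·43=63700 → min 63700.
Length 4: A_1..A_4: k=1: 0+63700+66·13·43=100594; k=2: 47190+118250+66·55·43=321530; k=3: 78650+0+66·50·43=220550 → min 100594.
Optimal order: (A_1 × ((A_2 × A_3) × A_4)) with cost 100594.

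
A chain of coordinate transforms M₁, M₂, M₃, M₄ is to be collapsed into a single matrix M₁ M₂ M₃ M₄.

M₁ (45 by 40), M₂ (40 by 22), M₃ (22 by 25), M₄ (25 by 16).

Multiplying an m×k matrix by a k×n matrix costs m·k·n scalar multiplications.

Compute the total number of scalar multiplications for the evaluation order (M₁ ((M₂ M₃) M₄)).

(M₂ M₃): 40×22 by 22×25 → 40×25, cost 40·22·25 = 22000
((M₂ M₃) M₄): 40×25 by 25×16 → 40×16, cost 40·25·16 = 16000; cumulative 38000
(M₁ ((M₂ M₃) M₄)): 45×40 by 40×16 → 45×16, cost 45·40·16 = 28800; cumulative 66800
Total: 66800 scalar multiplications.

66800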